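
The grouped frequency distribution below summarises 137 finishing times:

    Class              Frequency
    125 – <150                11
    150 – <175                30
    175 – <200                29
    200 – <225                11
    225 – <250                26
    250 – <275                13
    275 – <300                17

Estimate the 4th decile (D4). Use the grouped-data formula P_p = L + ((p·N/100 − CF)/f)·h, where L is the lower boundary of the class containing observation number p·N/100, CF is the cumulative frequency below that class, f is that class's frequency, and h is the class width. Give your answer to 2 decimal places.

186.90

N = 137; target position k = 40/100 · 137 = 54.8.
Cumulative frequencies: 11, 41, 70, 81, 107, 120, 137.
Observation 54.8 falls in the class 175 – <200.
L = 175, CF = 41, f = 29, h = 25.
P40 = 175 + ((54.8 − 41)/29)·25 = 175 + 11.8966 = 186.897.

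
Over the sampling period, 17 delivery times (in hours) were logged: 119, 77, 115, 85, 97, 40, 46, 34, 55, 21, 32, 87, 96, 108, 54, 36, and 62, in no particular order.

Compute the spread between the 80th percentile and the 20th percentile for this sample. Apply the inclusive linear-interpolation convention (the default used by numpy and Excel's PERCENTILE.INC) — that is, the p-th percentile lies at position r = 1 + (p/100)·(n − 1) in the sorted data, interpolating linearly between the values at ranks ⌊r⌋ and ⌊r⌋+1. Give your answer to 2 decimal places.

Sorted: 21, 32, 34, 36, 40, 46, 54, 55, 62, 77, 85, 87, 96, 97, 108, 115, 119.
n = 17.
P20: r = 4.2; ranks 4–5 are 36, 40; interpolating gives 36.8.
P80: r = 13.8; ranks 13–14 are 96, 97; interpolating gives 96.8.
Difference: 96.8 − 36.8 = 60.

60.00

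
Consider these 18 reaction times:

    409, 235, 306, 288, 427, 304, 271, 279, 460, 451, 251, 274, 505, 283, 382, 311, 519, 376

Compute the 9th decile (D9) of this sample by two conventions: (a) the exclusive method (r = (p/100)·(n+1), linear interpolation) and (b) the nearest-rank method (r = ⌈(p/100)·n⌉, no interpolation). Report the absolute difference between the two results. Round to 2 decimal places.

Sorted: 235, 251, 271, 274, 279, 283, 288, 304, 306, 311, 376, 382, 409, 427, 451, 460, 505, 519.
n = 18.
(a) r = 17.1; between ranks 17 (505) and 18 (519): 506.4.
(b) the nearest-rank method: rank 17 → 505.
|506.4 − 505| = 1.4.

1.40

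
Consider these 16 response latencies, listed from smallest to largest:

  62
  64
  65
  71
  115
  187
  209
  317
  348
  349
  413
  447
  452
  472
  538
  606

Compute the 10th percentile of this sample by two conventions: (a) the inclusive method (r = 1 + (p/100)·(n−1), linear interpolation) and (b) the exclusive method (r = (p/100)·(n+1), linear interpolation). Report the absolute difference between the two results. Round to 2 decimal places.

1.10

n = 16.
(a) r = 2.5; between ranks 2 (64) and 3 (65): 64.5.
(b) r = 1.7; between ranks 1 (62) and 2 (64): 63.4.
|64.5 − 63.4| = 1.1.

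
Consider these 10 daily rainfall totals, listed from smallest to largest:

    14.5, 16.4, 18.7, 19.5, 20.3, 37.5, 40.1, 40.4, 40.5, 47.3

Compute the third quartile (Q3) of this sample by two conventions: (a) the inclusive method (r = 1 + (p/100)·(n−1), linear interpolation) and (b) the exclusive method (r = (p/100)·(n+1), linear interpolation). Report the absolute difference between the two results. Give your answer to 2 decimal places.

0.10

n = 10.
(a) r = 7.75; between ranks 7 (40.1) and 8 (40.4): 40.325.
(b) r = 8.25; between ranks 8 (40.4) and 9 (40.5): 40.425.
|40.325 − 40.425| = 0.1.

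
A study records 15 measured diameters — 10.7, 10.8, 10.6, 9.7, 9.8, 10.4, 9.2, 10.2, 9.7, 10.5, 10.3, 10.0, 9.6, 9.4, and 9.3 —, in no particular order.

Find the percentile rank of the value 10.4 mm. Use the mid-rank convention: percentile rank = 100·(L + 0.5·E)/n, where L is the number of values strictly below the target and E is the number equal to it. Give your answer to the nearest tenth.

70.0

Sorted: 9.2, 9.3, 9.4, 9.6, 9.7, 9.7, 9.8, 10.0, 10.2, 10.3, 10.4, 10.5, 10.6, 10.7, 10.8.
Count below 10.4: L = 10; count equal: E = 1; n = 15.
Percentile rank = 100·(10 + 0.5·1)/15 = 100·10.5/15 = 70.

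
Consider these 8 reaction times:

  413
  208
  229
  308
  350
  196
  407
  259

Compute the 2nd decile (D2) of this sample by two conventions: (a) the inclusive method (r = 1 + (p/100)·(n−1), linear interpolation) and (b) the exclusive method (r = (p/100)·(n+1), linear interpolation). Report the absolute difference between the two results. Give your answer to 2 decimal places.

Sorted: 196, 208, 229, 259, 308, 350, 407, 413.
n = 8.
(a) r = 2.4; between ranks 2 (208) and 3 (229): 216.4.
(b) r = 1.8; between ranks 1 (196) and 2 (208): 205.6.
|216.4 − 205.6| = 10.8.

10.80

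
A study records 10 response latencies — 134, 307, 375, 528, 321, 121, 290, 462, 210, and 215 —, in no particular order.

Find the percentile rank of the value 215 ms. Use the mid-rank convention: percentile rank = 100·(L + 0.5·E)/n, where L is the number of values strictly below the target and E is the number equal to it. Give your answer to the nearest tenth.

Sorted: 121, 134, 210, 215, 290, 307, 321, 375, 462, 528.
Count below 215: L = 3; count equal: E = 1; n = 10.
Percentile rank = 100·(3 + 0.5·1)/10 = 100·3.5/10 = 35.

35.0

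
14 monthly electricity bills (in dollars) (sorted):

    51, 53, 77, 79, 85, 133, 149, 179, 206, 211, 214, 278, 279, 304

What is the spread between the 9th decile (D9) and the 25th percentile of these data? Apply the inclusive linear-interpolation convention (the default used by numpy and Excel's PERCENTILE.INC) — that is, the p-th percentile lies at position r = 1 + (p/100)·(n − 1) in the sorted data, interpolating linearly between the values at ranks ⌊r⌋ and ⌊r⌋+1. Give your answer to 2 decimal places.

n = 14.
P25: r = 4.25; ranks 4–5 are 79, 85; interpolating gives 80.5.
P90: r = 12.7; ranks 12–13 are 278, 279; interpolating gives 278.7.
Difference: 278.7 − 80.5 = 198.2.

198.20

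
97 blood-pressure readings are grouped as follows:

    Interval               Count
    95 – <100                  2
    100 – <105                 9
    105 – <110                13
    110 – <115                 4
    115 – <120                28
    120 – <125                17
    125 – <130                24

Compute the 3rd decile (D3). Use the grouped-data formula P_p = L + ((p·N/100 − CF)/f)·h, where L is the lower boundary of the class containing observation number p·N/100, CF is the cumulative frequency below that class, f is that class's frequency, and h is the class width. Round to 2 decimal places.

N = 97; target position k = 30/100 · 97 = 29.1.
Cumulative frequencies: 2, 11, 24, 28, 56, 73, 97.
Observation 29.1 falls in the class 115 – <120.
L = 115, CF = 28, f = 28, h = 5.
P30 = 115 + ((29.1 − 28)/28)·5 = 115 + 0.196429 = 115.196.

115.20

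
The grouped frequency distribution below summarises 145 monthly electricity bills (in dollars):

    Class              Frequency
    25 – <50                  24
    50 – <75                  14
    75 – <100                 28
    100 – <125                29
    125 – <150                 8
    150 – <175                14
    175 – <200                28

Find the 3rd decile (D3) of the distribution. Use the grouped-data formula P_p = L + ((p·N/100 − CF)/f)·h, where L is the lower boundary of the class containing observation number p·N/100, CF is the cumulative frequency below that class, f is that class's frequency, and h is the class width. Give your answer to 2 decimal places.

N = 145; target position k = 30/100 · 145 = 43.5.
Cumulative frequencies: 24, 38, 66, 95, 103, 117, 145.
Observation 43.5 falls in the class 75 – <100.
L = 75, CF = 38, f = 28, h = 25.
P30 = 75 + ((43.5 − 38)/28)·25 = 75 + 4.91071 = 79.9107.

79.91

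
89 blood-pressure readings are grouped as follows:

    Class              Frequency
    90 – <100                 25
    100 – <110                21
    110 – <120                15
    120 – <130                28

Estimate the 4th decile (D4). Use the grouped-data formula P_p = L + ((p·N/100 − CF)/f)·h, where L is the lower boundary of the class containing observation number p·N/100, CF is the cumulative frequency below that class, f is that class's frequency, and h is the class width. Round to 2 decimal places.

105.05

N = 89; target position k = 40/100 · 89 = 35.6.
Cumulative frequencies: 25, 46, 61, 89.
Observation 35.6 falls in the class 100 – <110.
L = 100, CF = 25, f = 21, h = 10.
P40 = 100 + ((35.6 − 25)/21)·10 = 100 + 5.04762 = 105.048.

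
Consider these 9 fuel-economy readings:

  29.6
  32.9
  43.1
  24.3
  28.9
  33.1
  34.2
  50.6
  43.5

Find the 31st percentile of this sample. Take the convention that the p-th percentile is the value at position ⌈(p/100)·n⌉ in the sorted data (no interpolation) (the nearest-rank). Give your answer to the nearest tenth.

29.6

Sorted: 24.3, 28.9, 29.6, 32.9, 33.1, 34.2, 43.1, 43.5, 50.6.
n = 9.
Position = ⌈31/100 · 9⌉ = ⌈2.79⌉ = 3.
The value at rank 3 is 29.6.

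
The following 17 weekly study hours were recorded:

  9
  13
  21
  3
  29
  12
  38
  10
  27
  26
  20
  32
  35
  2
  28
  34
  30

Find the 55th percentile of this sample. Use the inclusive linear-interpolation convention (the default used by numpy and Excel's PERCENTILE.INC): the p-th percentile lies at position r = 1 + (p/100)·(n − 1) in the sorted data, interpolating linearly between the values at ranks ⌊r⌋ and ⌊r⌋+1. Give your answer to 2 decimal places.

26.80

Sorted: 2, 3, 9, 10, 12, 13, 20, 21, 26, 27, 28, 29, 30, 32, 34, 35, 38.
n = 17.
r = 1 + (55/100)·(17 − 1) = 1 + 8.8 = 9.8.
Rank 9 is 26 and rank 10 is 27.
Interpolate: 26 + 0.8·(27 − 26) = 26 + 0.8·1 = 26.8.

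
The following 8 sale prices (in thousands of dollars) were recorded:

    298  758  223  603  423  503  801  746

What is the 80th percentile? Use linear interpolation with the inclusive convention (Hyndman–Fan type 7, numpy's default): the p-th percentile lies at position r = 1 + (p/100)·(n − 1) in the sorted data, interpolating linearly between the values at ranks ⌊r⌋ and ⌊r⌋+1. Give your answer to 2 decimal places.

753.20

Sorted: 223, 298, 423, 503, 603, 746, 758, 801.
n = 8.
r = 1 + (80/100)·(8 − 1) = 1 + 5.6 = 6.6.
Rank 6 is 746 and rank 7 is 758.
Interpolate: 746 + 0.6·(758 − 746) = 746 + 0.6·12 = 753.2.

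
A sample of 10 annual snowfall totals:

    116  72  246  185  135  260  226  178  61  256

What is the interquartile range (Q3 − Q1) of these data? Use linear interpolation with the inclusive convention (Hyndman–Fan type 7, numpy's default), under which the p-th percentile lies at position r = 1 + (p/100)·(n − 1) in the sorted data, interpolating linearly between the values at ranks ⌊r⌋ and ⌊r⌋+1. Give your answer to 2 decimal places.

120.25

Sorted: 61, 72, 116, 135, 178, 185, 226, 246, 256, 260.
n = 10.
P25: r = 3.25; ranks 3–4 are 116, 135; interpolating gives 120.75.
P75: r = 7.75; ranks 7–8 are 226, 246; interpolating gives 241.
Difference: 241 − 120.75 = 120.25.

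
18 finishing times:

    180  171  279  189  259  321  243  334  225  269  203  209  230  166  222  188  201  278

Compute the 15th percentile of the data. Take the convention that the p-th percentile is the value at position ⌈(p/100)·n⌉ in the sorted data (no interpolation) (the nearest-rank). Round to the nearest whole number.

Sorted: 166, 171, 180, 188, 189, 201, 203, 209, 222, 225, 230, 243, 259, 269, 278, 279, 321, 334.
n = 18.
Position = ⌈15/100 · 18⌉ = ⌈2.7⌉ = 3.
The value at rank 3 is 180.

180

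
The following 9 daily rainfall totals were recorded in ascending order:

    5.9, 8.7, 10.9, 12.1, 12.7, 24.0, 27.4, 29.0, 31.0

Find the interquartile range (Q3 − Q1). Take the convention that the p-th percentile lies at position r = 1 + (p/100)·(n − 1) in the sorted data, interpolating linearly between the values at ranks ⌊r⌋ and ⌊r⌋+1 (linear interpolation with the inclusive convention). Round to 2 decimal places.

16.50

n = 9.
P25: r = 3 (integer) → 10.9.
P75: r = 7 (integer) → 27.4.
Difference: 27.4 − 10.9 = 16.5.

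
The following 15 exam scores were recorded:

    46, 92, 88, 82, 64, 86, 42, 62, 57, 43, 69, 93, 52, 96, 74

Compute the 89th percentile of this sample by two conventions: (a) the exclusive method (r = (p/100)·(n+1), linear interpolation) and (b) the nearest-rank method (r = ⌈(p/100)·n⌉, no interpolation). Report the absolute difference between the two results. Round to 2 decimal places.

0.72

Sorted: 42, 43, 46, 52, 57, 62, 64, 69, 74, 82, 86, 88, 92, 93, 96.
n = 15.
(a) r = 14.24; between ranks 14 (93) and 15 (96): 93.72.
(b) the nearest-rank method: rank 14 → 93.
|93.72 − 93| = 0.72.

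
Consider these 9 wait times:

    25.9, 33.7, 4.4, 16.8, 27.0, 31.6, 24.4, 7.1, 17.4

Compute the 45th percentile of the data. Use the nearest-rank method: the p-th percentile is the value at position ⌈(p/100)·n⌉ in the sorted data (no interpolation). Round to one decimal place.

Sorted: 4.4, 7.1, 16.8, 17.4, 24.4, 25.9, 27.0, 31.6, 33.7.
n = 9.
Position = ⌈45/100 · 9⌉ = ⌈4.05⌉ = 5.
The value at rank 5 is 24.4.

24.4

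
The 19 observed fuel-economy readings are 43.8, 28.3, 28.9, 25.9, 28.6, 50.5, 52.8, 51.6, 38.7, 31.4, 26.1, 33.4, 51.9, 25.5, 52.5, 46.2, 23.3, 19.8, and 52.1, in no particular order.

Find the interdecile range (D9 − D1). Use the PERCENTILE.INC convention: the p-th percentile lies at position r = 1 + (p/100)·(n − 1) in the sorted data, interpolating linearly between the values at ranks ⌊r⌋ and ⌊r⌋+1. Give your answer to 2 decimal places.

27.12

Sorted: 19.8, 23.3, 25.5, 25.9, 26.1, 28.3, 28.6, 28.9, 31.4, 33.4, 38.7, 43.8, 46.2, 50.5, 51.6, 51.9, 52.1, 52.5, 52.8.
n = 19.
P10: r = 2.8; ranks 2–3 are 23.3, 25.5; interpolating gives 25.06.
P90: r = 17.2; ranks 17–18 are 52.1, 52.5; interpolating gives 52.18.
Difference: 52.18 − 25.06 = 27.12.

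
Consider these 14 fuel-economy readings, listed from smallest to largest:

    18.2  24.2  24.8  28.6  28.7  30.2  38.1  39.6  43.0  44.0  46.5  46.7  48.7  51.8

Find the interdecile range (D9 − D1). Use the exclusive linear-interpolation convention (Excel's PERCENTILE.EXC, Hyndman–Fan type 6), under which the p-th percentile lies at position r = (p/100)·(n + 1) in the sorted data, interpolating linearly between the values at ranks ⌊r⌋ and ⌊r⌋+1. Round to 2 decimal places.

29.05

n = 14.
P10: r = 1.5; ranks 1–2 are 18.2, 24.2; interpolating gives 21.2.
P90: r = 13.5; ranks 13–14 are 48.7, 51.8; interpolating gives 50.25.
Difference: 50.25 − 21.2 = 29.05.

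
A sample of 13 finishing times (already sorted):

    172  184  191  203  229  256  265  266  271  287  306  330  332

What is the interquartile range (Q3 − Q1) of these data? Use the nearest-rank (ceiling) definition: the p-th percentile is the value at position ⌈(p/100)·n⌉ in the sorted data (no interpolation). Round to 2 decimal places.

n = 13.
P25: rank ⌈25/100·13⌉ = 4 → 203.
P75: rank ⌈75/100·13⌉ = 10 → 287.
Difference: 287 − 203 = 84.

84.00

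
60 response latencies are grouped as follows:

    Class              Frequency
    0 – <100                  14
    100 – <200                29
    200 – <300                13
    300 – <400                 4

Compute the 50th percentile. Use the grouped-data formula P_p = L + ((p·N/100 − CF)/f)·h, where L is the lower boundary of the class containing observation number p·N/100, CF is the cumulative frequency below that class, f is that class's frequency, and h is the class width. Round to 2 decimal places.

155.17

N = 60; target position k = 50/100 · 60 = 30.
Cumulative frequencies: 14, 43, 56, 60.
Observation 30 falls in the class 100 – <200.
L = 100, CF = 14, f = 29, h = 100.
P50 = 100 + ((30 − 14)/29)·100 = 100 + 55.1724 = 155.172.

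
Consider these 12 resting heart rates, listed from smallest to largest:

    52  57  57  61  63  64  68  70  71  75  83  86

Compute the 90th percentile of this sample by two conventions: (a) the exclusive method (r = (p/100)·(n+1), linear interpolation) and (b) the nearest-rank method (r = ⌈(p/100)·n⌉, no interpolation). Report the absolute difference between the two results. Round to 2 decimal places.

2.10

n = 12.
(a) r = 11.7; between ranks 11 (83) and 12 (86): 85.1.
(b) the nearest-rank method: rank 11 → 83.
|85.1 − 83| = 2.1.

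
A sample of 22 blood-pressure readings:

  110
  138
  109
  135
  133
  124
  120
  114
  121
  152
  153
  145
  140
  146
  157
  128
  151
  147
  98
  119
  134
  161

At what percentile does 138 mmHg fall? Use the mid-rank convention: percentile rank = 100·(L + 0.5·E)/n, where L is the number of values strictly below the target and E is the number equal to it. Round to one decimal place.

56.8

Sorted: 98, 109, 110, 114, 119, 120, 121, 124, 128, 133, 134, 135, 138, 140, 145, 146, 147, 151, 152, 153, 157, 161.
Count below 138: L = 12; count equal: E = 1; n = 22.
Percentile rank = 100·(12 + 0.5·1)/22 = 100·12.5/22 = 56.82.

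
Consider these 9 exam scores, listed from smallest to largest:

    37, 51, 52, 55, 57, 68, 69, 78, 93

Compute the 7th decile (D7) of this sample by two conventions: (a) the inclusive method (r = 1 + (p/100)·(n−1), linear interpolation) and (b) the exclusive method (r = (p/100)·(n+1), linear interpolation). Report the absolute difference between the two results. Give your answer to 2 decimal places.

n = 9.
(a) r = 6.6; between ranks 6 (68) and 7 (69): 68.6.
(b) r = 7 → value at rank 7 = 69.
|68.6 − 69| = 0.4.

0.40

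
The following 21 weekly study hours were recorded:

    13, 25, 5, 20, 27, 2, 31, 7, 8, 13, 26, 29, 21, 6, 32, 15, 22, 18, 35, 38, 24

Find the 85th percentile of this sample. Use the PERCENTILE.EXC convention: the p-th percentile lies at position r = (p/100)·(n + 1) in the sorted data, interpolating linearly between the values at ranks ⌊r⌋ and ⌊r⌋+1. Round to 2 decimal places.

31.70

Sorted: 2, 5, 6, 7, 8, 13, 13, 15, 18, 20, 21, 22, 24, 25, 26, 27, 29, 31, 32, 35, 38.
n = 21.
r = (85/100)·(21 + 1) = 18.7.
Rank 18 is 31 and rank 19 is 32.
Interpolate: 31 + 0.7·(32 − 31) = 31 + 0.7·1 = 31.7.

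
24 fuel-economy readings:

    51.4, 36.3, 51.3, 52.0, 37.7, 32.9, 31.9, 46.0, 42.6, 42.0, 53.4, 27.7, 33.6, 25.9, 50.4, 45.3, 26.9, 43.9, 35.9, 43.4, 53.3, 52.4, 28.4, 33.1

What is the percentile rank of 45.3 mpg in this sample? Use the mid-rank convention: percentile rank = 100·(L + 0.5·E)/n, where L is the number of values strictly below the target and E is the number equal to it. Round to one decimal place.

64.6

Sorted: 25.9, 26.9, 27.7, 28.4, 31.9, 32.9, 33.1, 33.6, 35.9, 36.3, 37.7, 42.0, 42.6, 43.4, 43.9, 45.3, 46.0, 50.4, 51.3, 51.4, 52.0, 52.4, 53.3, 53.4.
Count below 45.3: L = 15; count equal: E = 1; n = 24.
Percentile rank = 100·(15 + 0.5·1)/24 = 100·15.5/24 = 64.58.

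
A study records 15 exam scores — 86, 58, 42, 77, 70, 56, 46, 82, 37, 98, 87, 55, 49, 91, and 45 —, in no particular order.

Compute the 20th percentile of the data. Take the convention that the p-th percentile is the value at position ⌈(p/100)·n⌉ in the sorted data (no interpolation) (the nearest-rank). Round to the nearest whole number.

45

Sorted: 37, 42, 45, 46, 49, 55, 56, 58, 70, 77, 82, 86, 87, 91, 98.
n = 15.
Position = ⌈20/100 · 15⌉ = ⌈3⌉ = 3.
The value at rank 3 is 45.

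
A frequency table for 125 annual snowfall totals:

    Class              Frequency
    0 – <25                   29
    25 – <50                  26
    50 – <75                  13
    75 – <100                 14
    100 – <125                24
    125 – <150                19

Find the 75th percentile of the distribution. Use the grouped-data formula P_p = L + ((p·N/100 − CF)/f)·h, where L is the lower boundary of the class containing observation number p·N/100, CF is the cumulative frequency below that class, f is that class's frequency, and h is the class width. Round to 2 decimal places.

112.24

N = 125; target position k = 75/100 · 125 = 93.75.
Cumulative frequencies: 29, 55, 68, 82, 106, 125.
Observation 93.75 falls in the class 100 – <125.
L = 100, CF = 82, f = 24, h = 25.
P75 = 100 + ((93.75 − 82)/24)·25 = 100 + 12.2396 = 112.24.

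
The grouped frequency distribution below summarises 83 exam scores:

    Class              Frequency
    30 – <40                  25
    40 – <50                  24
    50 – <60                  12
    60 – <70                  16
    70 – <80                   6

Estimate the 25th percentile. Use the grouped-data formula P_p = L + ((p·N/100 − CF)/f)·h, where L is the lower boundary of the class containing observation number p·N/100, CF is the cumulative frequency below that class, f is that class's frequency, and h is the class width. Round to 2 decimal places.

N = 83; target position k = 25/100 · 83 = 20.75.
Cumulative frequencies: 25, 49, 61, 77, 83.
Observation 20.75 falls in the class 30 – <40.
L = 30, CF = 0, f = 25, h = 10.
P25 = 30 + ((20.75 − 0)/25)·10 = 30 + 8.3 = 38.3.

38.30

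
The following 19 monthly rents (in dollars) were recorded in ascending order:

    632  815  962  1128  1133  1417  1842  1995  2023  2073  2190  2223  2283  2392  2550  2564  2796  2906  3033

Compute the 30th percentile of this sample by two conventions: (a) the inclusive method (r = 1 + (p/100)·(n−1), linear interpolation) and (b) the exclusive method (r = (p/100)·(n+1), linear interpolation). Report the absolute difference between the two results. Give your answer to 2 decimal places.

170.00

n = 19.
(a) r = 6.4; between ranks 6 (1417) and 7 (1842): 1587.
(b) r = 6 → value at rank 6 = 1417.
|1587 − 1417| = 170.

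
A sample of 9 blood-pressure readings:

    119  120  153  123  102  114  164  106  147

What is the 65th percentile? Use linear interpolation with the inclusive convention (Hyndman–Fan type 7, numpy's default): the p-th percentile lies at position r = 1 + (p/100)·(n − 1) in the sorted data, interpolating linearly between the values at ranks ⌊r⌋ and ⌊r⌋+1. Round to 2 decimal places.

127.80

Sorted: 102, 106, 114, 119, 120, 123, 147, 153, 164.
n = 9.
r = 1 + (65/100)·(9 − 1) = 1 + 5.2 = 6.2.
Rank 6 is 123 and rank 7 is 147.
Interpolate: 123 + 0.2·(147 − 123) = 123 + 0.2·24 = 127.8.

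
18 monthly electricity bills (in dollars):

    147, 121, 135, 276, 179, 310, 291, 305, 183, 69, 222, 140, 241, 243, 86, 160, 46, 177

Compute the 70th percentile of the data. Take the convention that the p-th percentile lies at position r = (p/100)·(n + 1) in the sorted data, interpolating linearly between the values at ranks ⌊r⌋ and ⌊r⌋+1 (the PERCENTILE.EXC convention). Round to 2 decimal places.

241.60

Sorted: 46, 69, 86, 121, 135, 140, 147, 160, 177, 179, 183, 222, 241, 243, 276, 291, 305, 310.
n = 18.
r = (70/100)·(18 + 1) = 13.3.
Rank 13 is 241 and rank 14 is 243.
Interpolate: 241 + 0.3·(243 − 241) = 241 + 0.3·2 = 241.6.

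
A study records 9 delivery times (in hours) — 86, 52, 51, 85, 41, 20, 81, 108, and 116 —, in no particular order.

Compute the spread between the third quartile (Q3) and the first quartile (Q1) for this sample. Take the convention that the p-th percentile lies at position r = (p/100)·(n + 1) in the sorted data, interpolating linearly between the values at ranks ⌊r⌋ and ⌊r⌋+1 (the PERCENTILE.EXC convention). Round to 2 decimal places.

Sorted: 20, 41, 51, 52, 81, 85, 86, 108, 116.
n = 9.
P25: r = 2.5; ranks 2–3 are 41, 51; interpolating gives 46.
P75: r = 7.5; ranks 7–8 are 86, 108; interpolating gives 97.
Difference: 97 − 46 = 51.

51.00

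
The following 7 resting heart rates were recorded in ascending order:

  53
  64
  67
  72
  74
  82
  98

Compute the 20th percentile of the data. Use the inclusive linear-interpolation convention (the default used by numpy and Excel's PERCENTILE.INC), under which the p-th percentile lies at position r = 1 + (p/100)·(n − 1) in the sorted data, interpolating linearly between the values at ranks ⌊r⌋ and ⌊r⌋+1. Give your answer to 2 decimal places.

64.60

n = 7.
r = 1 + (20/100)·(7 − 1) = 1 + 1.2 = 2.2.
Rank 2 is 64 and rank 3 is 67.
Interpolate: 64 + 0.2·(67 − 64) = 64 + 0.2·3 = 64.6.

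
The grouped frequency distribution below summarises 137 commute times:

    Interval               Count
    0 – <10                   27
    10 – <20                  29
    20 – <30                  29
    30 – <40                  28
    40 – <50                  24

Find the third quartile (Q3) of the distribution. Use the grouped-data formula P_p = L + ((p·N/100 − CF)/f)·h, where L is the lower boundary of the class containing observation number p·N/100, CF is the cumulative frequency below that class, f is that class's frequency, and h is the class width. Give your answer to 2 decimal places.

N = 137; target position k = 75/100 · 137 = 102.75.
Cumulative frequencies: 27, 56, 85, 113, 137.
Observation 102.75 falls in the class 30 – <40.
L = 30, CF = 85, f = 28, h = 10.
P75 = 30 + ((102.75 − 85)/28)·10 = 30 + 6.33929 = 36.3393.

36.34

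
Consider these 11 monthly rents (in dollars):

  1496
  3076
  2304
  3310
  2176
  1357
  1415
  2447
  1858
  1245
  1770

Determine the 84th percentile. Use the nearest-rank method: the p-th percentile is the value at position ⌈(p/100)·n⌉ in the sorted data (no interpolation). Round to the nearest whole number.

Sorted: 1245, 1357, 1415, 1496, 1770, 1858, 2176, 2304, 2447, 3076, 3310.
n = 11.
Position = ⌈84/100 · 11⌉ = ⌈9.24⌉ = 10.
The value at rank 10 is 3076.

3076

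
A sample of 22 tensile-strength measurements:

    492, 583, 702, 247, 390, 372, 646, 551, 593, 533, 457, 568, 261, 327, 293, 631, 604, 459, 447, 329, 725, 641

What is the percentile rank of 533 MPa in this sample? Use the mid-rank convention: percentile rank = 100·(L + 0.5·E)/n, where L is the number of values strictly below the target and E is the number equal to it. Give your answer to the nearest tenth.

Sorted: 247, 261, 293, 327, 329, 372, 390, 447, 457, 459, 492, 533, 551, 568, 583, 593, 604, 631, 641, 646, 702, 725.
Count below 533: L = 11; count equal: E = 1; n = 22.
Percentile rank = 100·(11 + 0.5·1)/22 = 100·11.5/22 = 52.27.

52.3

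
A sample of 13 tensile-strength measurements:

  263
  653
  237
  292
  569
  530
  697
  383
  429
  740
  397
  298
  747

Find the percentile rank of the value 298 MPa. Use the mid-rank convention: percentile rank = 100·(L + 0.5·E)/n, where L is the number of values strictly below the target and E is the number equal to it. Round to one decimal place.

26.9

Sorted: 237, 263, 292, 298, 383, 397, 429, 530, 569, 653, 697, 740, 747.
Count below 298: L = 3; count equal: E = 1; n = 13.
Percentile rank = 100·(3 + 0.5·1)/13 = 100·3.5/13 = 26.92.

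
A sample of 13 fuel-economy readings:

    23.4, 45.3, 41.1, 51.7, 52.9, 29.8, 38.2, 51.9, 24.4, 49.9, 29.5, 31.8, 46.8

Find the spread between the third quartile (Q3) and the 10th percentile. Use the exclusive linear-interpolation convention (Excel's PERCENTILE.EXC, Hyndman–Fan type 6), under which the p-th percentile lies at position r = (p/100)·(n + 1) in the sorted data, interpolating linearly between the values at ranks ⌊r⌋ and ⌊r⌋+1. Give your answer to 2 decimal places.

Sorted: 23.4, 24.4, 29.5, 29.8, 31.8, 38.2, 41.1, 45.3, 46.8, 49.9, 51.7, 51.9, 52.9.
n = 13.
P10: r = 1.4; ranks 1–2 are 23.4, 24.4; interpolating gives 23.8.
P75: r = 10.5; ranks 10–11 are 49.9, 51.7; interpolating gives 50.8.
Difference: 50.8 − 23.8 = 27.

27.00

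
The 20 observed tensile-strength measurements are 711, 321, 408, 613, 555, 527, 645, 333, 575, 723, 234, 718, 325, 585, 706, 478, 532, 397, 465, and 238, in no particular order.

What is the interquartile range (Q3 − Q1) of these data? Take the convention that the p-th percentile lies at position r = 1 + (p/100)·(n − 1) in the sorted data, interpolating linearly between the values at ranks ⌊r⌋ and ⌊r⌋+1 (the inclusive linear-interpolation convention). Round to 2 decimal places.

240.00

Sorted: 234, 238, 321, 325, 333, 397, 408, 465, 478, 527, 532, 555, 575, 585, 613, 645, 706, 711, 718, 723.
n = 20.
P25: r = 5.75; ranks 5–6 are 333, 397; interpolating gives 381.
P75: r = 15.25; ranks 15–16 are 613, 645; interpolating gives 621.
Difference: 621 − 381 = 240.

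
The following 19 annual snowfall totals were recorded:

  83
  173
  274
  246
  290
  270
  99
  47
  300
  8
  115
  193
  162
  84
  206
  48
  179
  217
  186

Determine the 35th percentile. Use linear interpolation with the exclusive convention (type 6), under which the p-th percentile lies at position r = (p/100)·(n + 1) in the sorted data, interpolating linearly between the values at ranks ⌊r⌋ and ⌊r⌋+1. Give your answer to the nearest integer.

115

Sorted: 8, 47, 48, 83, 84, 99, 115, 162, 173, 179, 186, 193, 206, 217, 246, 270, 274, 290, 300.
n = 19.
r = (35/100)·(19 + 1) = 7.
r is an integer, so P35 is the value at rank 7: 115.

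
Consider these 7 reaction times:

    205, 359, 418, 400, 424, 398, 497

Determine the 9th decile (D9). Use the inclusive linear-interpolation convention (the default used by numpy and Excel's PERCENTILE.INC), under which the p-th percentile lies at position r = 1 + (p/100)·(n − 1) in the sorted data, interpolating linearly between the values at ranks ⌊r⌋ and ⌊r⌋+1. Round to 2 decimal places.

453.20

Sorted: 205, 359, 398, 400, 418, 424, 497.
n = 7.
r = 1 + (90/100)·(7 − 1) = 1 + 5.4 = 6.4.
Rank 6 is 424 and rank 7 is 497.
Interpolate: 424 + 0.4·(497 − 424) = 424 + 0.4·73 = 453.2.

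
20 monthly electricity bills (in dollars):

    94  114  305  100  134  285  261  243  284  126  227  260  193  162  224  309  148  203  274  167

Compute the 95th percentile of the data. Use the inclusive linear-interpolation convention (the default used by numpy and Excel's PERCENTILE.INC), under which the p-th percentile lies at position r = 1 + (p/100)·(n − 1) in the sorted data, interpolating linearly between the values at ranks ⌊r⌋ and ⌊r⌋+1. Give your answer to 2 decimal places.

Sorted: 94, 100, 114, 126, 134, 148, 162, 167, 193, 203, 224, 227, 243, 260, 261, 274, 284, 285, 305, 309.
n = 20.
r = 1 + (95/100)·(20 − 1) = 1 + 18.05 = 19.05.
Rank 19 is 305 and rank 20 is 309.
Interpolate: 305 + 0.05·(309 − 305) = 305 + 0.05·4 = 305.2.

305.20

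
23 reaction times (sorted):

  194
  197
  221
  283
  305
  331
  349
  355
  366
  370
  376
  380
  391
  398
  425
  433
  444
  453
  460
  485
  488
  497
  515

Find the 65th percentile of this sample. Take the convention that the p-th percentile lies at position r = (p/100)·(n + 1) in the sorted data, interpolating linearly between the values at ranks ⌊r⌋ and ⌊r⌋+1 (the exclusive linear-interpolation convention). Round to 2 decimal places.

n = 23.
r = (65/100)·(23 + 1) = 15.6.
Rank 15 is 425 and rank 16 is 433.
Interpolate: 425 + 0.6·(433 − 425) = 425 + 0.6·8 = 429.8.

429.80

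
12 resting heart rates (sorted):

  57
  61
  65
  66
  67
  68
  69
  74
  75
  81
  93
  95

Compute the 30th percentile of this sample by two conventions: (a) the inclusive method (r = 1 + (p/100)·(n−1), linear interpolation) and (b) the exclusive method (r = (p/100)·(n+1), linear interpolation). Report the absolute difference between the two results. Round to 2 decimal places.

n = 12.
(a) r = 4.3; between ranks 4 (66) and 5 (67): 66.3.
(b) r = 3.9; between ranks 3 (65) and 4 (66): 65.9.
|66.3 − 65.9| = 0.4.

0.40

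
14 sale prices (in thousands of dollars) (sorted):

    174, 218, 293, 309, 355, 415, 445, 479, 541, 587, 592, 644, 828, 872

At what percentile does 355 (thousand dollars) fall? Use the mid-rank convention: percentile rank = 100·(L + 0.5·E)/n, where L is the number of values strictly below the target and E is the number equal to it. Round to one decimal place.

32.1

Count below 355: L = 4; count equal: E = 1; n = 14.
Percentile rank = 100·(4 + 0.5·1)/14 = 100·4.5/14 = 32.14.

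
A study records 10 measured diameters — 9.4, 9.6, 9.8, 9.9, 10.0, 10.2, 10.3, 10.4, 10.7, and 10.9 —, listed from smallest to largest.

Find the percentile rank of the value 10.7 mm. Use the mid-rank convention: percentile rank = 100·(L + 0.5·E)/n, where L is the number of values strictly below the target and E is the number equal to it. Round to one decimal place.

Count below 10.7: L = 8; count equal: E = 1; n = 10.
Percentile rank = 100·(8 + 0.5·1)/10 = 100·8.5/10 = 85.

85.0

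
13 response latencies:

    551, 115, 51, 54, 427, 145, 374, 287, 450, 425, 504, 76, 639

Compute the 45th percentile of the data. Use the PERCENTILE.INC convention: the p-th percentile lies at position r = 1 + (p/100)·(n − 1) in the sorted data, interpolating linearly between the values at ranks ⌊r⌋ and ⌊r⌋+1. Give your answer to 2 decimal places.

Sorted: 51, 54, 76, 115, 145, 287, 374, 425, 427, 450, 504, 551, 639.
n = 13.
r = 1 + (45/100)·(13 − 1) = 1 + 5.4 = 6.4.
Rank 6 is 287 and rank 7 is 374.
Interpolate: 287 + 0.4·(374 − 287) = 287 + 0.4·87 = 321.8.

321.80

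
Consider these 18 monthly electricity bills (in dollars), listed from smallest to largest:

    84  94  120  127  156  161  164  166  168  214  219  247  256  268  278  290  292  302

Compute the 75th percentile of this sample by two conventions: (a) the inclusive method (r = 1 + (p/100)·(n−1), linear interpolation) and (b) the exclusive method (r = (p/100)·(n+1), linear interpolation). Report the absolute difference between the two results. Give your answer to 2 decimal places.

n = 18.
(a) r = 13.75; between ranks 13 (256) and 14 (268): 265.
(b) r = 14.25; between ranks 14 (268) and 15 (278): 270.5.
|265 − 270.5| = 5.5.

5.50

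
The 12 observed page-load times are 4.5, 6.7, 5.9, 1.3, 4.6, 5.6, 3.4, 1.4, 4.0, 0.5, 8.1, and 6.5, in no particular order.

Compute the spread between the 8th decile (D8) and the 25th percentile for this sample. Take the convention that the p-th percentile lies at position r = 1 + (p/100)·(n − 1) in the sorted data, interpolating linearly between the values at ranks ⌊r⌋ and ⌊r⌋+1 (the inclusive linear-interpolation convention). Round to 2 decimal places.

Sorted: 0.5, 1.3, 1.4, 3.4, 4.0, 4.5, 4.6, 5.6, 5.9, 6.5, 6.7, 8.1.
n = 12.
P25: r = 3.75; ranks 3–4 are 1.4, 3.4; interpolating gives 2.9.
P80: r = 9.8; ranks 9–10 are 5.9, 6.5; interpolating gives 6.38.
Difference: 6.38 − 2.9 = 3.48.

3.48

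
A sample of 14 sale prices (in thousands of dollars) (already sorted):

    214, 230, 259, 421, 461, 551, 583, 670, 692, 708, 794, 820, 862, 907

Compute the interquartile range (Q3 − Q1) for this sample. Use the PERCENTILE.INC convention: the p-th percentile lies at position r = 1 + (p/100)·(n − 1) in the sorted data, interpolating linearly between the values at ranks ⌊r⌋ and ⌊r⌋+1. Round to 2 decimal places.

341.50

n = 14.
P25: r = 4.25; ranks 4–5 are 421, 461; interpolating gives 431.
P75: r = 10.75; ranks 10–11 are 708, 794; interpolating gives 772.5.
Difference: 772.5 − 431 = 341.5.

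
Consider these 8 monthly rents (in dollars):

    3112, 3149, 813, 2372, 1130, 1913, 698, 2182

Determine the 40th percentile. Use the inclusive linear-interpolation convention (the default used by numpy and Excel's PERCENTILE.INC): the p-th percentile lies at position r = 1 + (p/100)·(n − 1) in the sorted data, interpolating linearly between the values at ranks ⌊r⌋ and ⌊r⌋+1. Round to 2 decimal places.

1756.40

Sorted: 698, 813, 1130, 1913, 2182, 2372, 3112, 3149.
n = 8.
r = 1 + (40/100)·(8 − 1) = 1 + 2.8 = 3.8.
Rank 3 is 1130 and rank 4 is 1913.
Interpolate: 1130 + 0.8·(1913 − 1130) = 1130 + 0.8·783 = 1756.4.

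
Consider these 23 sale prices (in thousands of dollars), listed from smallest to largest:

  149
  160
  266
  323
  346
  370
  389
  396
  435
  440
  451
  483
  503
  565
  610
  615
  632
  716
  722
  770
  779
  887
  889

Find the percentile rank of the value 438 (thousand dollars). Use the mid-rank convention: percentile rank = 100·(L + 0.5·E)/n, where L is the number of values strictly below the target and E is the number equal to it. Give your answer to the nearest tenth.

39.1

Count below 438: L = 9; count equal: E = 0; n = 23.
Percentile rank = 100·(9 + 0.5·0)/23 = 100·9/23 = 39.13.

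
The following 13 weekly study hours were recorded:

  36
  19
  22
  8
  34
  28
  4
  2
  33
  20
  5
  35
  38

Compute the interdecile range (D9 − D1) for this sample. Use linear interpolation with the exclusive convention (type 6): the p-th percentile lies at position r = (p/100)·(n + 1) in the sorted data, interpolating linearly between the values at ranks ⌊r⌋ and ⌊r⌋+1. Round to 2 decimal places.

34.40

Sorted: 2, 4, 5, 8, 19, 20, 22, 28, 33, 34, 35, 36, 38.
n = 13.
P10: r = 1.4; ranks 1–2 are 2, 4; interpolating gives 2.8.
P90: r = 12.6; ranks 12–13 are 36, 38; interpolating gives 37.2.
Difference: 37.2 − 2.8 = 34.4.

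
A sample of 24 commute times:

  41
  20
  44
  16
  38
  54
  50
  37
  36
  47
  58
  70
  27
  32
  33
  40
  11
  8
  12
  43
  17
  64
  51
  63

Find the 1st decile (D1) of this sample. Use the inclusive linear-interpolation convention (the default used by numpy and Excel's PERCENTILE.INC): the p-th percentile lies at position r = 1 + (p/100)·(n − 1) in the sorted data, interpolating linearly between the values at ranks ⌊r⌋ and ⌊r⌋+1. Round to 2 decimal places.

13.20

Sorted: 8, 11, 12, 16, 17, 20, 27, 32, 33, 36, 37, 38, 40, 41, 43, 44, 47, 50, 51, 54, 58, 63, 64, 70.
n = 24.
r = 1 + (10/100)·(24 − 1) = 1 + 2.3 = 3.3.
Rank 3 is 12 and rank 4 is 16.
Interpolate: 12 + 0.3·(16 − 12) = 12 + 0.3·4 = 13.2.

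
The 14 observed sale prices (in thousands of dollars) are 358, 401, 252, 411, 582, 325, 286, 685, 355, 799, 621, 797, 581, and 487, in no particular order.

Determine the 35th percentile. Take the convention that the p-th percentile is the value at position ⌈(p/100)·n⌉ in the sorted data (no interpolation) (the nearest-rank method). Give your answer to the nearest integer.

358

Sorted: 252, 286, 325, 355, 358, 401, 411, 487, 581, 582, 621, 685, 797, 799.
n = 14.
Position = ⌈35/100 · 14⌉ = ⌈4.9⌉ = 5.
The value at rank 5 is 358.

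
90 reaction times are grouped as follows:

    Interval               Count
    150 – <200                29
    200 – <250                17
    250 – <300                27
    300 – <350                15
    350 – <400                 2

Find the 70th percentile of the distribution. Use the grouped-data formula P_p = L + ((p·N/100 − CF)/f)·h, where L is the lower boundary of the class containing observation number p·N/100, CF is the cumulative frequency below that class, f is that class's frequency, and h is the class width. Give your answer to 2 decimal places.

N = 90; target position k = 70/100 · 90 = 63.
Cumulative frequencies: 29, 46, 73, 88, 90.
Observation 63 falls in the class 250 – <300.
L = 250, CF = 46, f = 27, h = 50.
P70 = 250 + ((63 − 46)/27)·50 = 250 + 31.4815 = 281.481.

281.48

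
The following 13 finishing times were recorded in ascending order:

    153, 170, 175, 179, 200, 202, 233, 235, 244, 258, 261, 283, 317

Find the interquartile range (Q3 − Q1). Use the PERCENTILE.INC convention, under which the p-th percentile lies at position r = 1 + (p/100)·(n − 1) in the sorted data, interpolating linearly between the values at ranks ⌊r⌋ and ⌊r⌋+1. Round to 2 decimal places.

n = 13.
P25: r = 4 (integer) → 179.
P75: r = 10 (integer) → 258.
Difference: 258 − 179 = 79.

79.00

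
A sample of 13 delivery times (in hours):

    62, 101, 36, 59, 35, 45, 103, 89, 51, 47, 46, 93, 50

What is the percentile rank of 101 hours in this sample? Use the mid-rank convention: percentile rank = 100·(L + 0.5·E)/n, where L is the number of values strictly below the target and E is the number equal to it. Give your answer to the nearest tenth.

88.5

Sorted: 35, 36, 45, 46, 47, 50, 51, 59, 62, 89, 93, 101, 103.
Count below 101: L = 11; count equal: E = 1; n = 13.
Percentile rank = 100·(11 + 0.5·1)/13 = 100·11.5/13 = 88.46.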